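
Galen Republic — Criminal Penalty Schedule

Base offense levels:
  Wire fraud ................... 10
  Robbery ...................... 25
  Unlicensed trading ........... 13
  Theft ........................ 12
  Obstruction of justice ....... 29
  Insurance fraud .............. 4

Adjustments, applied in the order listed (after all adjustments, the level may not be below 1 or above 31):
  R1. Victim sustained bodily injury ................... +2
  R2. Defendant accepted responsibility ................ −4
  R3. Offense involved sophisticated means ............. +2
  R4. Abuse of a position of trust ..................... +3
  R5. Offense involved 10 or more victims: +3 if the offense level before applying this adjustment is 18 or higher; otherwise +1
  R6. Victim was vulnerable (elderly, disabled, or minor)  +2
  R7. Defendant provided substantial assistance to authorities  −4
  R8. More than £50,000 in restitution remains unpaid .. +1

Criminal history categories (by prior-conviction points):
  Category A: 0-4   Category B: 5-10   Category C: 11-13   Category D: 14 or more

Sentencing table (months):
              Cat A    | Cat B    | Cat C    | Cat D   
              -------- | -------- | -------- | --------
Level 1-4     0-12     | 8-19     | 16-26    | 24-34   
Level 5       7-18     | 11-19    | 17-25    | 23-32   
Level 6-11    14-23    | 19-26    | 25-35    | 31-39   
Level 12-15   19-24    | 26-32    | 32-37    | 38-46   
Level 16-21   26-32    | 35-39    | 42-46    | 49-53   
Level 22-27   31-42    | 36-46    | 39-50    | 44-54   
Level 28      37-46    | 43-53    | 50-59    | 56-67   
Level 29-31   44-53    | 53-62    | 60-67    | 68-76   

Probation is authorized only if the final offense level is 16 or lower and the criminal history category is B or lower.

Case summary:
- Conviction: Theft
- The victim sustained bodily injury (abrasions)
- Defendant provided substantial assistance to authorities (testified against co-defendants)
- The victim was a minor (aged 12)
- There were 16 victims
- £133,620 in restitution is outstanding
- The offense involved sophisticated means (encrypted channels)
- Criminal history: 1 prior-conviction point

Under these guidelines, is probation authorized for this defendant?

Yes

Base offense level for theft: 12.
R1 applies: 12 + 2 = 14.
R3 applies: 14 + 2 = 16.
R5 applies (level before this adjustment is 16 < 18, so +1): 16 + 1 = 17.
R6 applies: 17 + 2 = 19.
R7 applies: 19 − 4 = 15.
R8 applies: 15 + 1 = 16.
Final offense level: 16.
Criminal history: 1 prior point → Category A (0-4).
Level 16 falls in the 16-21 band.
Grid: Level 16-21 × Category A = 26-32 months.
Probation check: level 16 ≤ 16 and category A ≤ B → eligible.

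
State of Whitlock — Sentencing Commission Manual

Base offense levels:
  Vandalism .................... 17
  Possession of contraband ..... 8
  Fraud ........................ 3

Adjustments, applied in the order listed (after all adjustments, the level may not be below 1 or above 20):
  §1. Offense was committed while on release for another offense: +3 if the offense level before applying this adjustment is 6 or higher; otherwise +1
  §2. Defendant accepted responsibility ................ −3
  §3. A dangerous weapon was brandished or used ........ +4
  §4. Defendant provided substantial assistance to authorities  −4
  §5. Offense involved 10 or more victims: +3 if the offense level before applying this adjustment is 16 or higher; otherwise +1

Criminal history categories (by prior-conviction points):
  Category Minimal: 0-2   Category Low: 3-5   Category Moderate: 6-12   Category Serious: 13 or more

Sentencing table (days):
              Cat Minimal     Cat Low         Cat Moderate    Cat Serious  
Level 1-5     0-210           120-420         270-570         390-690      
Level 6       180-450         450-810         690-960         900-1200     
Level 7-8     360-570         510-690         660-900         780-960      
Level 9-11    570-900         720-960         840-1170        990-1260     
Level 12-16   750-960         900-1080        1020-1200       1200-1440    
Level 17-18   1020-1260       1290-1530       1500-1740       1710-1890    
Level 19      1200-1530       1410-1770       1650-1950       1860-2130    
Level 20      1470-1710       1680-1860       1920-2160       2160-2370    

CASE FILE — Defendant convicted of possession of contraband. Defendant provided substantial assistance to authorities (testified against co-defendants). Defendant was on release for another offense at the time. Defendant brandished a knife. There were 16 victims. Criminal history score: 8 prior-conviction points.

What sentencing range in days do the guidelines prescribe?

1020-1200 days

Base offense level for possession of contraband: 8.
§1 applies (level before this adjustment is 8 ≥ 6, so +3): 8 + 3 = 11.
§3 applies: 11 + 4 = 15.
§4 applies: 15 − 4 = 11.
§5 applies (level before this adjustment is 11 < 16, so +1): 11 + 1 = 12.
Final offense level: 12.
Criminal history: 8 prior points → Category Moderate (6-12).
Level 12 falls in the 12-16 band.
Grid: Level 12-16 × Category Moderate = 1020-1200 days.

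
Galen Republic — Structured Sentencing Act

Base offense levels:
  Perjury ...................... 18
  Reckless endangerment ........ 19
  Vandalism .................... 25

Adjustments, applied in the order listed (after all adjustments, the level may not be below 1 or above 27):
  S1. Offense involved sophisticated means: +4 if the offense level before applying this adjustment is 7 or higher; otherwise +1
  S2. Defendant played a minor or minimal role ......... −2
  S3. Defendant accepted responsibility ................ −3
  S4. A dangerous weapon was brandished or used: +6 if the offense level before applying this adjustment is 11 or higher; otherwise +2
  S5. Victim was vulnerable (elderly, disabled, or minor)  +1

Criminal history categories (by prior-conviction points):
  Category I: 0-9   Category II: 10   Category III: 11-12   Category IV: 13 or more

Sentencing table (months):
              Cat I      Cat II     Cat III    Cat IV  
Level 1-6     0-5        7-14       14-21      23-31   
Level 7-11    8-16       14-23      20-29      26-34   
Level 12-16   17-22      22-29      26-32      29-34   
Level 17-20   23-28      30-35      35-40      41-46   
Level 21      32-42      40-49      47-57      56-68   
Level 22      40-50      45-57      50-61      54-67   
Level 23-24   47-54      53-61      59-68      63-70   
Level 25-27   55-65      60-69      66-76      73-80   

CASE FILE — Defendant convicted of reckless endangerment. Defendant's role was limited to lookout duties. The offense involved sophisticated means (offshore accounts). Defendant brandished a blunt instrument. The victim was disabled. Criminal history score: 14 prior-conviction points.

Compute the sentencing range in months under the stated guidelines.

Base offense level for reckless endangerment: 19.
S1 applies (level before this adjustment is 19 ≥ 7, so +4): 19 + 4 = 23.
S2 applies: 23 − 2 = 21.
S4 applies (level before this adjustment is 21 ≥ 11, so +6): 21 + 6 = 27.
S5 applies: 27 + 1 = 28.
Level 28 exceeds the maximum of 27; capped at 27.
Final offense level: 27.
Criminal history: 14 prior points → Category IV (13+).
Level 27 falls in the 25-27 band.
Grid: Level 25-27 × Category IV = 73-80 months.

73-80 months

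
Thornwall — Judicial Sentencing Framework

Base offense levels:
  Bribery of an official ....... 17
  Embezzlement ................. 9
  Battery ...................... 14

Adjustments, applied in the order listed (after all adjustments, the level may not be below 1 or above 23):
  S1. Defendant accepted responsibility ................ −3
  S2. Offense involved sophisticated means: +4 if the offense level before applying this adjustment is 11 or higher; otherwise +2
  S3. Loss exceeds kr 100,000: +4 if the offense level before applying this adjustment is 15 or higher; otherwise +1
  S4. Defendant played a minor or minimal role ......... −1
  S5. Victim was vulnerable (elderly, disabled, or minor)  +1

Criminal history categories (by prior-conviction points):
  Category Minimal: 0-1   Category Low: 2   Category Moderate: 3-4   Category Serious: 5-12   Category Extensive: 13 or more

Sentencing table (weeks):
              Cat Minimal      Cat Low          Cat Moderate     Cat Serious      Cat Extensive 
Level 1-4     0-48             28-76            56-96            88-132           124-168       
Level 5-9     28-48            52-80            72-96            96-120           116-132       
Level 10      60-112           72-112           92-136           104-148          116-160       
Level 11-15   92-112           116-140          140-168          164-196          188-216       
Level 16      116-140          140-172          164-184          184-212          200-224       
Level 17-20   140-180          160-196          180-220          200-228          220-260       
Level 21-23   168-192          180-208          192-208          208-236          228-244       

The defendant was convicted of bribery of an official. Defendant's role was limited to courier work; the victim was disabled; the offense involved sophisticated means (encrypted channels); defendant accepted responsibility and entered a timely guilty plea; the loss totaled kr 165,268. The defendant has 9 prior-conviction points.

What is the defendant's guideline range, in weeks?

208-236 weeks

Base offense level for bribery of an official: 17.
S1 applies: 17 − 3 = 14.
S2 applies (level before this adjustment is 14 ≥ 11, so +4): 14 + 4 = 18.
S3 applies (level before this adjustment is 18 ≥ 15, so +4): 18 + 4 = 22.
S4 applies: 22 − 1 = 21.
S5 applies: 21 + 1 = 22.
Final offense level: 22.
Criminal history: 9 prior points → Category Serious (5-12).
Level 22 falls in the 21-23 band.
Grid: Level 21-23 × Category Serious = 208-236 weeks.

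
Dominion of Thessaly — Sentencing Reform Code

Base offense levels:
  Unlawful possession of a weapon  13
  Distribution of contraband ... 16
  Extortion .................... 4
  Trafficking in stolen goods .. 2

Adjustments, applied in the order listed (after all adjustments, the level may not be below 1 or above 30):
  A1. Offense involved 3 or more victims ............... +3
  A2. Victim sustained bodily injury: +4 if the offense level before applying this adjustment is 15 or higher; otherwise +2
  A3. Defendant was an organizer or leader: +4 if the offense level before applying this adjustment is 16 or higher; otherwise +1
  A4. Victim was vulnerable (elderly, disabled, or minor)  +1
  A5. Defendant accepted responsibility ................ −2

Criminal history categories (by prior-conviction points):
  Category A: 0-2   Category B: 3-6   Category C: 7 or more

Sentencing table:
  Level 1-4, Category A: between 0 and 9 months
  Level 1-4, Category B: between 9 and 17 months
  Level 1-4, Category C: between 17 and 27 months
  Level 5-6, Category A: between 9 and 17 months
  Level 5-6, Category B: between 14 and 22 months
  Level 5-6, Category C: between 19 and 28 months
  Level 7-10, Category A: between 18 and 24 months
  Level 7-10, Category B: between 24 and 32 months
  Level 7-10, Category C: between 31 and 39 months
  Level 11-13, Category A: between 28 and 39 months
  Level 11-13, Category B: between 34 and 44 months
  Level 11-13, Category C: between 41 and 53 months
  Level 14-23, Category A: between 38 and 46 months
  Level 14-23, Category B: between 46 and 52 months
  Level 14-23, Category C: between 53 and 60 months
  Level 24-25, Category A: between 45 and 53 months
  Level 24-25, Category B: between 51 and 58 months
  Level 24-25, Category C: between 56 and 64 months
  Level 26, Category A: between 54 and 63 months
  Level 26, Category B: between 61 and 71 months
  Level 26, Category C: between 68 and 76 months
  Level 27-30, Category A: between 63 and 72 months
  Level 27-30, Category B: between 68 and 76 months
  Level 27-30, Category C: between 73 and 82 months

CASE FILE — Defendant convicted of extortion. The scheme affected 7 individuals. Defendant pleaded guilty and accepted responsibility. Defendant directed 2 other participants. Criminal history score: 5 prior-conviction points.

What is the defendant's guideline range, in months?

Base offense level for extortion: 4.
A1 applies: 4 + 3 = 7.
A2 does not apply.
A3 applies (level before this adjustment is 7 < 16, so +1): 7 + 1 = 8.
A4 does not apply.
A5 applies: 8 − 2 = 6.
Final offense level: 6.
Criminal history: 5 prior points → Category B (3-6).
Level 6 falls in the 5-6 band.
Grid: Level 5-6 × Category B = 14-22 months.

14-22 months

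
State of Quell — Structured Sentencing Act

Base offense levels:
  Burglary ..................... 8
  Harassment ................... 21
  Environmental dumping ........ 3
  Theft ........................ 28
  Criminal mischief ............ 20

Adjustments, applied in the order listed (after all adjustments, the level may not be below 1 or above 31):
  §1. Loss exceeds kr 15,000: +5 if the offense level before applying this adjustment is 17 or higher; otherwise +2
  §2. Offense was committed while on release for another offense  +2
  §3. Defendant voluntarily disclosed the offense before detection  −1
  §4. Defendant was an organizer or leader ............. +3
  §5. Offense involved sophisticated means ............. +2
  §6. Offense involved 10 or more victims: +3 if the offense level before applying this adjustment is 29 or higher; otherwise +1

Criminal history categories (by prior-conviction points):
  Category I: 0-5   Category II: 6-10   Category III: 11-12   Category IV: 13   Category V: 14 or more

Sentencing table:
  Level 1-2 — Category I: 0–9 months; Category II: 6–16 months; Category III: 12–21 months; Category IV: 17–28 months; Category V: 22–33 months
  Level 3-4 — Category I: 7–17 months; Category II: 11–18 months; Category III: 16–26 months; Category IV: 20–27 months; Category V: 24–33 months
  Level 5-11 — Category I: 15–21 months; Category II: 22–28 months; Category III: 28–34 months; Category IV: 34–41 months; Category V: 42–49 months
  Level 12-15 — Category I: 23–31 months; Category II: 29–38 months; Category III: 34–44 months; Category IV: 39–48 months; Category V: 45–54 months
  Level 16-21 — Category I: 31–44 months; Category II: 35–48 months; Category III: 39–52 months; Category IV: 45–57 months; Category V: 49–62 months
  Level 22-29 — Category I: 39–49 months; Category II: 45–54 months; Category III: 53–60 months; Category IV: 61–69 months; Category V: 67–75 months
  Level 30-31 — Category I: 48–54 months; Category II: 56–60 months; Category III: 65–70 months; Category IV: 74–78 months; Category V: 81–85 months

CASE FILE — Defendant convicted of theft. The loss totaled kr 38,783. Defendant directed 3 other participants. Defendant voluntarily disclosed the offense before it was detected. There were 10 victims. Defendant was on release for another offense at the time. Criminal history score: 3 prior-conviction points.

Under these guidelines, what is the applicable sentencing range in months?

Base offense level for theft: 28.
§1 applies (level before this adjustment is 28 ≥ 17, so +5): 28 + 5 = 33.
§2 applies: 33 + 2 = 35.
§3 applies: 35 − 1 = 34.
§4 applies: 34 + 3 = 37.
§5 does not apply.
§6 applies (level before this adjustment is 37 ≥ 29, so +3): 37 + 3 = 40.
Level 40 exceeds the maximum of 31; capped at 31.
Final offense level: 31.
Criminal history: 3 prior points → Category I (0-5).
Level 31 falls in the 30-31 band.
Grid: Level 30-31 × Category I = 48-54 months.

48-54 months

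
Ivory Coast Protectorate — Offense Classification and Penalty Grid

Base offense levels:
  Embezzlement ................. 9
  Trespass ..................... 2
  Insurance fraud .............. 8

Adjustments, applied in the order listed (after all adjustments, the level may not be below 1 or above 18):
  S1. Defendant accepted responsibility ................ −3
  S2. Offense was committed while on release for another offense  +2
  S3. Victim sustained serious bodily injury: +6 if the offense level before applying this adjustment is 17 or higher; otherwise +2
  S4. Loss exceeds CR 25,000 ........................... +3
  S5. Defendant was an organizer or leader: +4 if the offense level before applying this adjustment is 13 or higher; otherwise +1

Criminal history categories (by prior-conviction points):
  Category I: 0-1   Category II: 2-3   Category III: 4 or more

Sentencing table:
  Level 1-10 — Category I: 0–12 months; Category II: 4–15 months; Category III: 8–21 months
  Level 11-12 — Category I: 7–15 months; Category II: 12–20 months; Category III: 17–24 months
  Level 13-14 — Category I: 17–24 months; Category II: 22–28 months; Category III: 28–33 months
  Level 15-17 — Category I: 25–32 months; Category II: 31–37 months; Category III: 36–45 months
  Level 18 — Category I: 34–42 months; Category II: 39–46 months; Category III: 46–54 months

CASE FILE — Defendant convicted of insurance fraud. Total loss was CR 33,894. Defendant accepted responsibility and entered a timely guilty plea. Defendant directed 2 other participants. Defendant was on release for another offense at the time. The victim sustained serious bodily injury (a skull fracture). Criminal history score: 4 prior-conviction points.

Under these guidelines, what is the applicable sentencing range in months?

Base offense level for insurance fraud: 8.
S1 applies: 8 − 3 = 5.
S2 applies: 5 + 2 = 7.
S3 applies (level before this adjustment is 7 < 17, so +2): 7 + 2 = 9.
S4 applies: 9 + 3 = 12.
S5 applies (level before this adjustment is 12 < 13, so +1): 12 + 1 = 13.
Final offense level: 13.
Criminal history: 4 prior points → Category III (4+).
Level 13 falls in the 13-14 band.
Grid: Level 13-14 × Category III = 28-33 months.

28-33 months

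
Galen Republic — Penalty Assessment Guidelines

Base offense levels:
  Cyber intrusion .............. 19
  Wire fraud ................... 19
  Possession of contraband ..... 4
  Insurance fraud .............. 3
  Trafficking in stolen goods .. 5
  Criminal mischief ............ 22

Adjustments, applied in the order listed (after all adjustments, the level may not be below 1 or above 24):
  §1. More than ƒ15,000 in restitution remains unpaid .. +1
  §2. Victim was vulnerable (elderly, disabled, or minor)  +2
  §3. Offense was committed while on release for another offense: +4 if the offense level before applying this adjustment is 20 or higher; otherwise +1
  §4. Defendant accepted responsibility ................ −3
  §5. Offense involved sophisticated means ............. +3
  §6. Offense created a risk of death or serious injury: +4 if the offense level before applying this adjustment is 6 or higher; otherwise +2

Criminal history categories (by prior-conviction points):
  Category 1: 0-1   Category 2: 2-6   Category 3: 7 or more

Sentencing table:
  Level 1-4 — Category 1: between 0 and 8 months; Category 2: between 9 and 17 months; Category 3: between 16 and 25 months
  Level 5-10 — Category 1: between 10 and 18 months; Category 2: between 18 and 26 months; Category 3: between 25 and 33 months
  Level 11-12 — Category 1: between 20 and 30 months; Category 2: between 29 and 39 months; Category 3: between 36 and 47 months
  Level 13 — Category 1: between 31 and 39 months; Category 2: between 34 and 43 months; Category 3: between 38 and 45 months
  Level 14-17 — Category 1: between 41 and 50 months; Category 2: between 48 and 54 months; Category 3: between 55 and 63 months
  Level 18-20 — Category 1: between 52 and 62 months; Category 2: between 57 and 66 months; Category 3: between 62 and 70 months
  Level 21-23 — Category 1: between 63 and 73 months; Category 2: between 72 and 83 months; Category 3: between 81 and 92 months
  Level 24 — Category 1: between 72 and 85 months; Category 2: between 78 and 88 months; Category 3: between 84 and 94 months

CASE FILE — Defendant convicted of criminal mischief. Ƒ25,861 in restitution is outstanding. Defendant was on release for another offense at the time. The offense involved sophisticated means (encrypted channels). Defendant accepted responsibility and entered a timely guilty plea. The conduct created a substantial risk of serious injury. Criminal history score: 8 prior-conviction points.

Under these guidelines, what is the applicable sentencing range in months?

84-94 months

Base offense level for criminal mischief: 22.
§1 applies: 22 + 1 = 23.
§3 applies (level before this adjustment is 23 ≥ 20, so +4): 23 + 4 = 27.
§4 applies: 27 − 3 = 24.
§5 applies: 24 + 3 = 27.
§6 applies (level before this adjustment is 27 ≥ 6, so +4): 27 + 4 = 31.
Level 31 exceeds the maximum of 24; capped at 24.
Final offense level: 24.
Criminal history: 8 prior points → Category 3 (7+).
Level 24 falls in the 24 band.
Grid: Level 24 × Category 3 = 84-94 months.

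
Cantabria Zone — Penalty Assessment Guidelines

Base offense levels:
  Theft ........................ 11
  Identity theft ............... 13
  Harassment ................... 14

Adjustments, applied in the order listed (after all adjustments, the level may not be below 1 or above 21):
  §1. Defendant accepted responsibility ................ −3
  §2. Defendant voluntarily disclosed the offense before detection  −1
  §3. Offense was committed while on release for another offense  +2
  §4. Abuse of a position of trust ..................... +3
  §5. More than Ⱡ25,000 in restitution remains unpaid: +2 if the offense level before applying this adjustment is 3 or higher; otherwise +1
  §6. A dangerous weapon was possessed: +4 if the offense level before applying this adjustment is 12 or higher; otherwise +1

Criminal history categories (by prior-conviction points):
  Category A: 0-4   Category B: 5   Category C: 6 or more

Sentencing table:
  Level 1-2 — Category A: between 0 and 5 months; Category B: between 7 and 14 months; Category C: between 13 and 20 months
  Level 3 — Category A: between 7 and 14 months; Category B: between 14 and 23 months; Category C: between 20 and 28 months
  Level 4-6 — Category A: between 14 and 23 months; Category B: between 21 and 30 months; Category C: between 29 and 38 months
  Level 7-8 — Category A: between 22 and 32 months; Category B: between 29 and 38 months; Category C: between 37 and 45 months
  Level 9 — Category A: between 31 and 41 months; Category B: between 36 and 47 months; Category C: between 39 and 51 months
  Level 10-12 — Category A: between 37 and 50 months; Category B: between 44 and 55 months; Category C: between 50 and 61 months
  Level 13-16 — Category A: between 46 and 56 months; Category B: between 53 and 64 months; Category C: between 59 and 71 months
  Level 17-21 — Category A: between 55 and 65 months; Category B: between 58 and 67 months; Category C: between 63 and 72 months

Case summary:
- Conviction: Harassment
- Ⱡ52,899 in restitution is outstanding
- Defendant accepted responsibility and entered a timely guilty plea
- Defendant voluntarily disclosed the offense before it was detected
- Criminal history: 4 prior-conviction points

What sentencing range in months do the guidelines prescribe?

Base offense level for harassment: 14.
§1 applies: 14 − 3 = 11.
§2 applies: 11 − 1 = 10.
§5 applies (level before this adjustment is 10 ≥ 3, so +2): 10 + 2 = 12.
§6 does not apply.
Final offense level: 12.
Criminal history: 4 prior points → Category A (0-4).
Level 12 falls in the 10-12 band.
Grid: Level 10-12 × Category A = 37-50 months.

37-50 months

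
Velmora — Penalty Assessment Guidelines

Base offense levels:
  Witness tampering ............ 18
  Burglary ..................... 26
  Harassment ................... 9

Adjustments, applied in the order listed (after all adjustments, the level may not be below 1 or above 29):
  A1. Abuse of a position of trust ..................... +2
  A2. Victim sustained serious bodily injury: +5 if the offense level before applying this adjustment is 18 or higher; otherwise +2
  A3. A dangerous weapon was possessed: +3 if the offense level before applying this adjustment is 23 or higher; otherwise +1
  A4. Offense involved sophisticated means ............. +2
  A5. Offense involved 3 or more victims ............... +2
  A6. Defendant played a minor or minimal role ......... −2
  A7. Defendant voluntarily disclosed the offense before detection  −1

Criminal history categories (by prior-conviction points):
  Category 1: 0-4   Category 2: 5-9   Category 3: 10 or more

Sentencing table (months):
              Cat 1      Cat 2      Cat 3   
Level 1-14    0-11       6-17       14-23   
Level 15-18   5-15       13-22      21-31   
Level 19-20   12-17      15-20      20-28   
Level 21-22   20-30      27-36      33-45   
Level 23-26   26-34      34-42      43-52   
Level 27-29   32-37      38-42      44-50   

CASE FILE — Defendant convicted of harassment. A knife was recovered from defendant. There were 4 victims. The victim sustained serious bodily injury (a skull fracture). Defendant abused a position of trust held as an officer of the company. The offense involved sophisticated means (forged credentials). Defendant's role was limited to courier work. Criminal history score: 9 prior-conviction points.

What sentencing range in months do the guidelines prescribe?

Base offense level for harassment: 9.
A1 applies: 9 + 2 = 11.
A2 applies (level before this adjustment is 11 < 18, so +2): 11 + 2 = 13.
A3 applies (level before this adjustment is 13 < 23, so +1): 13 + 1 = 14.
A4 applies: 14 + 2 = 16.
A5 applies: 16 + 2 = 18.
A6 applies: 18 − 2 = 16.
Final offense level: 16.
Criminal history: 9 prior points → Category 2 (5-9).
Level 16 falls in the 15-18 band.
Grid: Level 15-18 × Category 2 = 13-22 months.

13-22 months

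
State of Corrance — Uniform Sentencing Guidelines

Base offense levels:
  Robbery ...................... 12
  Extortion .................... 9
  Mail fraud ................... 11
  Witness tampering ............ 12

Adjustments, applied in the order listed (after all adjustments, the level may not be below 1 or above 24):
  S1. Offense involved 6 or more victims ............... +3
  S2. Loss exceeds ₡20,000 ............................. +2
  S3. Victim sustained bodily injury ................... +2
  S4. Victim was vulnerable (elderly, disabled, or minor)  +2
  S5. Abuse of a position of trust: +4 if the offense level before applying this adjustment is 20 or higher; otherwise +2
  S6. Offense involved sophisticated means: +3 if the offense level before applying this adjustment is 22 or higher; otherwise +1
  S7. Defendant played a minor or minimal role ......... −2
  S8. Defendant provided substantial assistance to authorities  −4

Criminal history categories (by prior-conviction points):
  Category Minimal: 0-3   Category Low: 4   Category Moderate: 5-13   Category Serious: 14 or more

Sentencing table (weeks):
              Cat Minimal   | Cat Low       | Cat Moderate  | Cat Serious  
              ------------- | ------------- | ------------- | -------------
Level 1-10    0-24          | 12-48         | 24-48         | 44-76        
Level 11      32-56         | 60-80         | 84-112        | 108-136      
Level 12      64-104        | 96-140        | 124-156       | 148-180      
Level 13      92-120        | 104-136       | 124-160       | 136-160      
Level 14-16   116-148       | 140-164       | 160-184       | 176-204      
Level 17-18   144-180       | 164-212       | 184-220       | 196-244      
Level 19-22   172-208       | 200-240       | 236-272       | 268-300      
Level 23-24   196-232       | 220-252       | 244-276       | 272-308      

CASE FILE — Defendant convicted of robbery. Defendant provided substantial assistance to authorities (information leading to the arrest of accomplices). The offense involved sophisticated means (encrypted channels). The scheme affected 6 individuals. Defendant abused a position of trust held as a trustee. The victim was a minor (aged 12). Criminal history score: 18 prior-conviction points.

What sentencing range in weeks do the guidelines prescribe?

176-204 weeks

Base offense level for robbery: 12.
S1 applies: 12 + 3 = 15.
S4 applies: 15 + 2 = 17.
S5 applies (level before this adjustment is 17 < 20, so +2): 17 + 2 = 19.
S6 applies (level before this adjustment is 19 < 22, so +1): 19 + 1 = 20.
S7 does not apply.
S8 applies: 20 − 4 = 16.
Final offense level: 16.
Criminal history: 18 prior points → Category Serious (14+).
Level 16 falls in the 14-16 band.
Grid: Level 14-16 × Category Serious = 176-204 weeks.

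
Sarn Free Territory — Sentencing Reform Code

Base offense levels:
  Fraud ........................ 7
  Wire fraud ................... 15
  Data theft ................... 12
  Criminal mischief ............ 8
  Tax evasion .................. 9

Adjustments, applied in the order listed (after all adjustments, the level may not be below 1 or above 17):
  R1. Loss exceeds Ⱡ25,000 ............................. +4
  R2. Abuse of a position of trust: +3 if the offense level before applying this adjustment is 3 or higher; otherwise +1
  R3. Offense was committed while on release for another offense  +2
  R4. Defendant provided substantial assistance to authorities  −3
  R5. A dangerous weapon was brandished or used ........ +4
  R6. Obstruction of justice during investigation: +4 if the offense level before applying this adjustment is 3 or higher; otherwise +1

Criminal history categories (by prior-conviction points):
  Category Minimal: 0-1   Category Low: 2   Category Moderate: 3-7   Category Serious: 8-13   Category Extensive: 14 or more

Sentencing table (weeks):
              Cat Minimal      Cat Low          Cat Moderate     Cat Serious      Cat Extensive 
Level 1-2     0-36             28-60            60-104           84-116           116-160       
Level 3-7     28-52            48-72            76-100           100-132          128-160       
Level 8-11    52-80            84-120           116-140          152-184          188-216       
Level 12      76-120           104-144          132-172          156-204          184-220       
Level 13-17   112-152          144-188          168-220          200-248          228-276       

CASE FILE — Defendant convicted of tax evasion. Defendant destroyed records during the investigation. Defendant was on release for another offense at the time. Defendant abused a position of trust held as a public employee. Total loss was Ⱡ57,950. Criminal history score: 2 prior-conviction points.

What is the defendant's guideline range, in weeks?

Base offense level for tax evasion: 9.
R1 applies: 9 + 4 = 13.
R2 applies (level before this adjustment is 13 ≥ 3, so +3): 13 + 3 = 16.
R3 applies: 16 + 2 = 18.
R5 does not apply.
R6 applies (level before this adjustment is 18 ≥ 3, so +4): 18 + 4 = 22.
Level 22 exceeds the maximum of 17; capped at 17.
Final offense level: 17.
Criminal history: 2 prior points → Category Low (2).
Level 17 falls in the 13-17 band.
Grid: Level 13-17 × Category Low = 144-188 weeks.

144-188 weeks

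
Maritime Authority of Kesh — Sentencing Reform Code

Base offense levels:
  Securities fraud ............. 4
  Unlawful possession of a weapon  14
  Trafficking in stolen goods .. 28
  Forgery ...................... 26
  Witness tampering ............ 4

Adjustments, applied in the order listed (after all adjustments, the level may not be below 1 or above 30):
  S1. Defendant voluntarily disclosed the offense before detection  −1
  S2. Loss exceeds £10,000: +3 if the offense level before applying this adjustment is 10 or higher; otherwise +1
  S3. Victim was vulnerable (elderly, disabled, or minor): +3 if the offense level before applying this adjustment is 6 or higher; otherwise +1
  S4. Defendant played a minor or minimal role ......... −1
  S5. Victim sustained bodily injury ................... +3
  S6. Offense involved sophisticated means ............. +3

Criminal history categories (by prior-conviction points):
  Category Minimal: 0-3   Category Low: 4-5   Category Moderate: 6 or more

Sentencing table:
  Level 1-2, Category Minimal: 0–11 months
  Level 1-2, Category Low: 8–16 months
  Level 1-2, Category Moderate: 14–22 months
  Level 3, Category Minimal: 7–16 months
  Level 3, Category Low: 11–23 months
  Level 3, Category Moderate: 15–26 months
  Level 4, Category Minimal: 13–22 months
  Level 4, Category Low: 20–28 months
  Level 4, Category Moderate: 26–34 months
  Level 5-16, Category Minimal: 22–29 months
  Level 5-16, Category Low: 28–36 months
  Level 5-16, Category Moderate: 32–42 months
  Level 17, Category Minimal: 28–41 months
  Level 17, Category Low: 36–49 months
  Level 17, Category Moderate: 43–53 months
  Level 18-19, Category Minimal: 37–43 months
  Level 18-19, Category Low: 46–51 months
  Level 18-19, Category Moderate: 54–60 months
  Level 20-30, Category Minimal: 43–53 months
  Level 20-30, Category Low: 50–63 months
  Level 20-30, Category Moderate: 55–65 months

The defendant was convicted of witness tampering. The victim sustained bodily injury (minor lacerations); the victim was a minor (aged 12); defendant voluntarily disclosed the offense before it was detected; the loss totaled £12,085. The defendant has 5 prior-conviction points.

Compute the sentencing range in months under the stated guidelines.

28-36 months

Base offense level for witness tampering: 4.
S1 applies: 4 − 1 = 3.
S2 applies (level before this adjustment is 3 < 10, so +1): 3 + 1 = 4.
S3 applies (level before this adjustment is 4 < 6, so +1): 4 + 1 = 5.
S5 applies: 5 + 3 = 8.
S6 does not apply.
Final offense level: 8.
Criminal history: 5 prior points → Category Low (4-5).
Level 8 falls in the 5-16 band.
Grid: Level 5-16 × Category Low = 28-36 months.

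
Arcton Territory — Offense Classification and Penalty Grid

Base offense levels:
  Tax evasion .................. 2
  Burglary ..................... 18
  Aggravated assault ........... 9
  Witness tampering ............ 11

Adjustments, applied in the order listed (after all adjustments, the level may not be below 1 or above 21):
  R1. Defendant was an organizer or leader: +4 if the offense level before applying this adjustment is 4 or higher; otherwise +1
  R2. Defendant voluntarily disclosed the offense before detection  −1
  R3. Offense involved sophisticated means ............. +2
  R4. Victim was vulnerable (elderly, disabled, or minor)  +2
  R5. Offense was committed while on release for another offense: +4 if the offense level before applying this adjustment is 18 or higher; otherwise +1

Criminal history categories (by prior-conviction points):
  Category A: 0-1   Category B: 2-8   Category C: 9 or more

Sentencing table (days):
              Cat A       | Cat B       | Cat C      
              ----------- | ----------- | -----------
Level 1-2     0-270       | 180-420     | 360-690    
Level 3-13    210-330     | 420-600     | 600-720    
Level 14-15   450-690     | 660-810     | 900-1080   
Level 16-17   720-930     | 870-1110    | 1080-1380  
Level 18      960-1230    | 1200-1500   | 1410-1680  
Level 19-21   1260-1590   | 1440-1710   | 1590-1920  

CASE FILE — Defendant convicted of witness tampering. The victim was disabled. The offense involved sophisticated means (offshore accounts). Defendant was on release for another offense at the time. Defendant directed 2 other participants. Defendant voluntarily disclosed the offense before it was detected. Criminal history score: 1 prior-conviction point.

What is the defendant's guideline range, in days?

Base offense level for witness tampering: 11.
R1 applies (level before this adjustment is 11 ≥ 4, so +4): 11 + 4 = 15.
R2 applies: 15 − 1 = 14.
R3 applies: 14 + 2 = 16.
R4 applies: 16 + 2 = 18.
R5 applies (level before this adjustment is 18 ≥ 18, so +4): 18 + 4 = 22.
Level 22 exceeds the maximum of 21; capped at 21.
Final offense level: 21.
Criminal history: 1 prior point → Category A (0-1).
Level 21 falls in the 19-21 band.
Grid: Level 19-21 × Category A = 1260-1590 days.

1260-1590 days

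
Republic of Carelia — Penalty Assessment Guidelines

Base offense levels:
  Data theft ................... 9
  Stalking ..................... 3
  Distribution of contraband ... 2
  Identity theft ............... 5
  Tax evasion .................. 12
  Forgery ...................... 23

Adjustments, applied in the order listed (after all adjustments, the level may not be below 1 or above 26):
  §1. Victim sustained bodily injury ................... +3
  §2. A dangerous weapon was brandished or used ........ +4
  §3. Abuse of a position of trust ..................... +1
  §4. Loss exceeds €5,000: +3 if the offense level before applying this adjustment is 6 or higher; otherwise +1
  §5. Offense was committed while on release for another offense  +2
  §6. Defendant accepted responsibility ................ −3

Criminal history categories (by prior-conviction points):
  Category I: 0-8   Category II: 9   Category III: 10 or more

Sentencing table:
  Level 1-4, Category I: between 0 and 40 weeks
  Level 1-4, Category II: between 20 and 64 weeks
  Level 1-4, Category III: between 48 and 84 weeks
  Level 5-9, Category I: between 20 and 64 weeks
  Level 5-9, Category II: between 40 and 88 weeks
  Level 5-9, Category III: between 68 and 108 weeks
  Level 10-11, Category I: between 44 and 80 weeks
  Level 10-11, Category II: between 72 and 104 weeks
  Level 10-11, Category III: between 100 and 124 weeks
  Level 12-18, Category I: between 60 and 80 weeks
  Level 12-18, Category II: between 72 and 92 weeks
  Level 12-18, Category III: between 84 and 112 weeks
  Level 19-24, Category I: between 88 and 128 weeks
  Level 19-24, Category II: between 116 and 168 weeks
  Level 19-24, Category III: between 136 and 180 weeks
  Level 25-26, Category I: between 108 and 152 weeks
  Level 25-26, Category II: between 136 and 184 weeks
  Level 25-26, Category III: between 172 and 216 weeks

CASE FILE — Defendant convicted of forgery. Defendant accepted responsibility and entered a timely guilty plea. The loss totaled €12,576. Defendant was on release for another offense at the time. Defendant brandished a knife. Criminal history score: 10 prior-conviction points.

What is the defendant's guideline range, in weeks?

172-216 weeks

Base offense level for forgery: 23.
§1 does not apply.
§2 applies: 23 + 4 = 27.
§3 does not apply.
§4 applies (level before this adjustment is 27 ≥ 6, so +3): 27 + 3 = 30.
§5 applies: 30 + 2 = 32.
§6 applies: 32 − 3 = 29.
Level 29 exceeds the maximum of 26; capped at 26.
Final offense level: 26.
Criminal history: 10 prior points → Category III (10+).
Level 26 falls in the 25-26 band.
Grid: Level 25-26 × Category III = 172-216 weeks.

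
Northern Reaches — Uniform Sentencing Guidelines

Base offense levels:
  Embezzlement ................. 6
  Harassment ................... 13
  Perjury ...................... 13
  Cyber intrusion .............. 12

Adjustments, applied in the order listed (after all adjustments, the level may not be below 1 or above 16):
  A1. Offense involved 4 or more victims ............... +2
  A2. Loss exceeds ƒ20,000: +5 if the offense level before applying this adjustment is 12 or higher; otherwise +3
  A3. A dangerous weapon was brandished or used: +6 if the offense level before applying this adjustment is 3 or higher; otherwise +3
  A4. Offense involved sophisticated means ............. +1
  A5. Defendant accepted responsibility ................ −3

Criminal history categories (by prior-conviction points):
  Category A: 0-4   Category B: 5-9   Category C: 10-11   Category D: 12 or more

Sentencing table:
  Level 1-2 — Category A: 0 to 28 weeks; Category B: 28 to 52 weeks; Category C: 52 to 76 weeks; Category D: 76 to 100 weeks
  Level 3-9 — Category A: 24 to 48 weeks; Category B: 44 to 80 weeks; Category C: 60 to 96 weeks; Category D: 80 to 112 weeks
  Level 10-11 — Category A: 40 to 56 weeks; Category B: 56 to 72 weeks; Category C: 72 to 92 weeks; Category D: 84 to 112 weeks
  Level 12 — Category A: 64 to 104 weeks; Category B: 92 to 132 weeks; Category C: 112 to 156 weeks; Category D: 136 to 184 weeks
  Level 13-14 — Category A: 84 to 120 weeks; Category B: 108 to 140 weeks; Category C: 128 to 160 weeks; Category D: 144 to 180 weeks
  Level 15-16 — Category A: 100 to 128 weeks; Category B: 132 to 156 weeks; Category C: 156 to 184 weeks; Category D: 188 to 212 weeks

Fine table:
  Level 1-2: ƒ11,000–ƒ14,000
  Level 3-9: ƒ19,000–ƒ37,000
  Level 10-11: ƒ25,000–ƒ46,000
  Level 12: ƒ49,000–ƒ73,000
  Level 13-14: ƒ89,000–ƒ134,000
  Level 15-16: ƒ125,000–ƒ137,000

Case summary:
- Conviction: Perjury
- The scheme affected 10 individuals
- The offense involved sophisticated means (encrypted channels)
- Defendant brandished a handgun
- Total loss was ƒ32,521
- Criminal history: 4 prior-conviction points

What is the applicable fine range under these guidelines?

Base offense level for perjury: 13.
A1 applies: 13 + 2 = 15.
A2 applies (level before this adjustment is 15 ≥ 12, so +5): 15 + 5 = 20.
A3 applies (level before this adjustment is 20 ≥ 3, so +6): 20 + 6 = 26.
A4 applies: 26 + 1 = 27.
Level 27 exceeds the maximum of 16; capped at 16.
Final offense level: 16.
Level 16 falls in the 15-16 band.
Fine table: Level 15-16 → ƒ125,000–ƒ137,000.

ƒ125,000–ƒ137,000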